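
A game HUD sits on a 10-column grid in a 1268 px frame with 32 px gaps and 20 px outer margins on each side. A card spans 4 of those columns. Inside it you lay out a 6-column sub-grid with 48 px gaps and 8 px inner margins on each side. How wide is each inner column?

Take off 40 px of margins, leaving 1228 px.
Subtracting 9 gaps of 32 leaves 940 for 10 columns, so c = 94 px.
4-column span = 4·94 + 3·32 = 472 px.
Inner content = 472 − 2·8 = 456 px.
456 − 5·48 = 216; ÷6 gives d = 36 px.

36 px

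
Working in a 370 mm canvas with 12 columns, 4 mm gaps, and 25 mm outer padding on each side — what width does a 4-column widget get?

Inside the margins: 370 − 50 = 320 mm.
Subtracting 11 gaps of 4 leaves 276 for 12 columns, so c = 23 mm.
4 columns plus 3 gaps: 92 + 12 = 104 mm.

104 mm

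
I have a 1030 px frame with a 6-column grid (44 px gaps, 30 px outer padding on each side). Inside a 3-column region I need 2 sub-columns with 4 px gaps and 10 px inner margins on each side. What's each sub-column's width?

219.5 px

Inside the margins: 1030 − 60 = 970 px.
6 columns + 5 gaps: 6c + 5·44 = 970.
6c = 970 − 220 = 750, so c = 125 px.
3-column span = 3·125 + 2·44 = 463 px.
Inner content = 463 − 2·10 = 443 px.
Subtracting 1 gap of 4 leaves 439 for 2 columns, so d = 219.5 px.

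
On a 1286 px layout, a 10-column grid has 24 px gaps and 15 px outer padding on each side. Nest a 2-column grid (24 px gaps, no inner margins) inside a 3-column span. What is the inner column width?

168 px

Inside the margins: 1286 − 30 = 1256 px.
10 columns + 9 gaps: 10c + 9·24 = 1256.
10c = 1256 − 216 = 1040, so c = 104 px.
3 columns plus 2 gaps: 312 + 48 = 360 px.
2d + 1·24 = 360 → 2d = 336 → d = 168 px.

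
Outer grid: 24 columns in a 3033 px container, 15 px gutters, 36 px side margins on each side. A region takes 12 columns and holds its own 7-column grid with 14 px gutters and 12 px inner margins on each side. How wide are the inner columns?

Inside the margins: 3033 − 72 = 2961 px.
24c + 23·15 = 2961 → 24c = 2616 → c = 109 px.
12 columns plus 11 gutters: 1308 + 165 = 1473 px.
Inner content = 1473 − 2·12 = 1449 px.
Subtracting 6 gutters of 14 leaves 1365 for 7 columns, so d = 195 px.

195 px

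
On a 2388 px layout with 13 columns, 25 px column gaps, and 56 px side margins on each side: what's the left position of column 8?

Content = 2388 − 2·56 = 2276 px.
Subtracting 12 column gaps of 25 leaves 1976 for 13 columns, so c = 152 px.
Before column 8: the margin + 7 columns + 7 column gaps.
Offset = 56 + 7·(152 + 25) = 56 + 1239 = 1295 px.

1295 px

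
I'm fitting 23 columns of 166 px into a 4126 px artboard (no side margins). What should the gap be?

14 px

23 columns take 23·166 = 3818 px; remaining 308 splits into 22 gaps.
g = 308 / 22 = 14 px.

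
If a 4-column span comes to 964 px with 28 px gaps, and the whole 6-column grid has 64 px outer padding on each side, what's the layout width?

1588 px

964 − 3·28 = 880; ÷4 gives c = 220 px.
Layout = 2·64 + 6·220 + 5·28 = 128 + 1320 + 140 = 1588 px.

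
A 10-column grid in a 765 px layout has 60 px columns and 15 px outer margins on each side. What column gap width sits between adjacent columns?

15 px

Content width = 765 − 2·15 = 735 px.
10·60 + 9g = 735 → 9g = 135 → g = 15 px.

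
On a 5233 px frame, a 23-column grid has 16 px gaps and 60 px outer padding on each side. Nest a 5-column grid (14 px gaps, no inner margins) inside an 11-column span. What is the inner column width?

Subtract both margins: 5233 − 2·60 = 5113 px.
23c + 22·16 = 5113 → 23c = 4761 → c = 207 px.
Span of 11: 11·207 + 10·16 = 2277 + 160 = 2437 px.
5d + 4·14 = 2437 → 5d = 2381 → d = 476.2 px.

476.2 px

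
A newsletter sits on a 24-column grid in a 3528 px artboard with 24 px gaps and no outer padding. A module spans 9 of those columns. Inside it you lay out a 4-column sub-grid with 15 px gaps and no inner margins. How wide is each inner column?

24 columns + 23 gaps: 24c + 23·24 = 3528.
24c = 3528 − 552 = 2976, so c = 124 px.
9-column span = 9·124 + 8·24 = 1308 px.
4d + 3·15 = 1308 → 4d = 1263 → d = 315.75 px.

315.75 px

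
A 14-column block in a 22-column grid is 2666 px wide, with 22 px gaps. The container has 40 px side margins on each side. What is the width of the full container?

4282 px

14 columns + 13 gaps: 14c + 13·22 = 2666.
14c = 2666 − 286 = 2380, so c = 170 px.
Total width: 2·40 + 22·170 + 21·22 = 4282 px.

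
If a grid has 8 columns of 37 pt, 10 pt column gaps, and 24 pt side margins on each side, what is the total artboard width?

Total width: 2·24 + 8·37 + 7·10 = 414 pt.

414 pt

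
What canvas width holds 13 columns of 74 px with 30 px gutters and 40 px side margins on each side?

1402 px

Total width: 2·40 + 13·74 + 12·30 = 1402 px.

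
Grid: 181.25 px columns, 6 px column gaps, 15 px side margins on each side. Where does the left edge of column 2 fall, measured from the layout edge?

202.25 px

Each column+gutter stride is 187.25 px; 1 of them past the 15 px margin is 15 + 187.25 = 202.25 px.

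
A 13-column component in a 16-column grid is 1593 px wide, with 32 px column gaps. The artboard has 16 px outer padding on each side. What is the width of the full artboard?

13 columns + 12 column gaps: 13c + 12·32 = 1593.
13c = 1593 − 384 = 1209, so c = 93 px.
Total width: 2·16 + 16·93 + 15·32 = 2000 px.

2000 px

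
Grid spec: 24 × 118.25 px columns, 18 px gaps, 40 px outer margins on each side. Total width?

3332 px

Adding margins, columns and gutters: 80 + 2838 + 414 = 3332 px.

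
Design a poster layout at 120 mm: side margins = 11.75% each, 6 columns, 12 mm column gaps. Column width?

Margins: 11.75% × 120 = 14.1 mm each, so content = 120 − 28.2 = 91.8 mm.
Subtracting 5 column gaps of 12 leaves 31.8 for 6 columns, so c = 5.3 mm.

5.3 mm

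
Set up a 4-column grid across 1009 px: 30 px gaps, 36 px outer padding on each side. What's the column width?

211.75 px

Subtract both margins: 1009 − 2·36 = 937 px.
Subtracting 3 gaps of 30 leaves 847 for 4 columns, so c = 211.75 px.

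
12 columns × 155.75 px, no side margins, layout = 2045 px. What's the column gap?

12·155.75 + 11g = 2045 → 11g = 176 → g = 16 px.

16 px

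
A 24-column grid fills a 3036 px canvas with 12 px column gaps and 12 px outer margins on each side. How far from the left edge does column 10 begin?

1146 px

Subtract both margins: 3036 − 2·12 = 3012 px.
24c + 23·12 = 3012 → 24c = 2736 → c = 114 px.
Each column+gutter stride is 126 px; 9 of them past the 12 px margin is 12 + 1134 = 1146 px.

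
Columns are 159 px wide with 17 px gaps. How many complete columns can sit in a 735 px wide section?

4 columns

4 columns: 4·159 + 3·17 = 687 px ≤ 735.
5 columns: 863 px > 735. So 4.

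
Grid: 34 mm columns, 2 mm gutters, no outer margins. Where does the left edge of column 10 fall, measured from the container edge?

324 mm

No margin, so column 10 starts at 9·(column + gutter) = 9·36 = 324 mm.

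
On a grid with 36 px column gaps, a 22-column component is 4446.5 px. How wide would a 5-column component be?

982.75 px

22 columns + 21 column gaps: 22c + 21·36 = 4446.5.
22c = 4446.5 − 756 = 3690.5, so c = 167.75 px.
5-column span = 5·167.75 + 4·36 = 982.75 px.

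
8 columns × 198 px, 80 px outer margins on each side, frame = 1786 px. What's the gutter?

Take off 160 px of margins, leaving 1626 px.
8·198 + 7g = 1626 → 7g = 42 → g = 6 px.

6 px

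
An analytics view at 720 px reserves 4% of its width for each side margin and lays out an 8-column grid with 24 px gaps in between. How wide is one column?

Margins: 4% × 720 = 28.8 px each, so content = 720 − 57.6 = 662.4 px.
8 columns + 7 gaps: 8c + 7·24 = 662.4.
8c = 662.4 − 168 = 494.4, so c = 61.8 px.

61.8 px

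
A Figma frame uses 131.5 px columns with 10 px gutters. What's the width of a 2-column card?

273 px

Span of 2: 2·131.5 + 1·10 = 263 + 10 = 273 px.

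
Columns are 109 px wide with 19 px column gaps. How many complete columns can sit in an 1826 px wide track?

14 columns

Each extra column adds 109 + 19 = 128 px.
(1826 + 19) / 128 = 14.41, so 14 columns fit.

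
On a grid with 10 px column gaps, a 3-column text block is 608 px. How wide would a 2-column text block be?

3c + 2·10 = 608 → 3c = 588 → c = 196 px.
2-column span = 2·196 + 1·10 = 402 px.

402 px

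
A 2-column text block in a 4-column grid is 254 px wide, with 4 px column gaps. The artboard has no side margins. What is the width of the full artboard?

2 columns + 1 column gap: 2c + 1·4 = 254.
2c = 254 − 4 = 250, so c = 125 px.
Total width: 4·125 + 3·4 = 512 px.

512 px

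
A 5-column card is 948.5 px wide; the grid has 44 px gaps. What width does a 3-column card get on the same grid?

948.5 − 4·44 = 772.5; ÷5 gives c = 154.5 px.
3 columns plus 2 gaps: 463.5 + 88 = 551.5 px.

551.5 px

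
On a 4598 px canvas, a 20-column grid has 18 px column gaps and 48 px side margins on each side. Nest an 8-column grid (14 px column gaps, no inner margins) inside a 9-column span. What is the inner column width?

239.75 px

Outer content = 4598 − 2·48 = 4502 px.
20 columns + 19 column gaps: 20c + 19·18 = 4502.
20c = 4502 − 342 = 4160, so c = 208 px.
Span of 9: 9·208 + 8·18 = 1872 + 144 = 2016 px.
8d + 7·14 = 2016 → 8d = 1918 → d = 239.75 px.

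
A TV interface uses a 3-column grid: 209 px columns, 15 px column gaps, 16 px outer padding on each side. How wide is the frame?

689 px

Adding margins, columns and gutters: 32 + 627 + 30 = 689 px.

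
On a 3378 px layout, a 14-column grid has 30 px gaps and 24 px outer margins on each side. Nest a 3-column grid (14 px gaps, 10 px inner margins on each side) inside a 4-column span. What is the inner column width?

294 px

Take off 48 px of margins, leaving 3330 px.
14c + 13·30 = 3330 → 14c = 2940 → c = 210 px.
4 columns plus 3 gaps: 840 + 90 = 930 px.
Inner content = 930 − 2·10 = 910 px.
Subtracting 2 gaps of 14 leaves 882 for 3 columns, so d = 294 px.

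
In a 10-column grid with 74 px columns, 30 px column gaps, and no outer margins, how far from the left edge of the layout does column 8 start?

728 px

Before column 8: 7 columns + 7 column gaps.
Offset = 7·(74 + 30) = 7·104 = 728 px.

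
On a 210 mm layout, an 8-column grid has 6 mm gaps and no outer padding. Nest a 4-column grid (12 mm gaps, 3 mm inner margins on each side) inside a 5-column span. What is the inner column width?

21.75 mm

210 − 7·6 = 168; ÷8 gives c = 21 mm.
5 columns plus 4 gaps: 105 + 24 = 129 mm.
Inner content = 129 − 2·3 = 123 mm.
123 − 3·12 = 87; ÷4 gives d = 21.75 mm.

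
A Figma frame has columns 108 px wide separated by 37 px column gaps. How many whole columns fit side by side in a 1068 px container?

7 columns

7 columns: 7·108 + 6·37 = 978 px ≤ 1068.
8 columns: 1123 px > 1068. So 7.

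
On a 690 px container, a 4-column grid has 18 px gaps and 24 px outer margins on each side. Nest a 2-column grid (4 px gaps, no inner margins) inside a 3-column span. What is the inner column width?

236.5 px

Take off 48 px of margins, leaving 642 px.
4 columns + 3 gaps: 4c + 3·18 = 642.
4c = 642 − 54 = 588, so c = 147 px.
3-column span = 3·147 + 2·18 = 477 px.
Subtracting 1 gap of 4 leaves 473 for 2 columns, so d = 236.5 px.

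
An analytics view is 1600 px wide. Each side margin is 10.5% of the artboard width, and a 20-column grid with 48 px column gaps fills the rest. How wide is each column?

Margins: 10.5% × 1600 = 168 px each, so content = 1600 − 336 = 1264 px.
Subtracting 19 column gaps of 48 leaves 352 for 20 columns, so c = 17.6 px.

17.6 px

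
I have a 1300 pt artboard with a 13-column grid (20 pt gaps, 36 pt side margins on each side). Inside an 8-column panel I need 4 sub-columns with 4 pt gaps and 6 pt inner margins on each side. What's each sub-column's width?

Take off 72 pt of margins, leaving 1228 pt.
1228 − 12·20 = 988; ÷13 gives c = 76 pt.
Span of 8: 8·76 + 7·20 = 608 + 140 = 748 pt.
Inner content = 748 − 2·6 = 736 pt.
736 − 3·4 = 724; ÷4 gives d = 181 pt.

181 pt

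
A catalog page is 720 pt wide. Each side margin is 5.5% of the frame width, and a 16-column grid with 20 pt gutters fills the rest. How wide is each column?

21.3 pt

720 × (1 − 2·5.5%) = 720 × 89% = 640.8 pt for the columns.
Subtracting 15 gutters of 20 leaves 340.8 for 16 columns, so c = 21.3 pt.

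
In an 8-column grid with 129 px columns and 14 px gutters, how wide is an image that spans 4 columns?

558 px

4-column span = 4·129 + 3·14 = 558 px.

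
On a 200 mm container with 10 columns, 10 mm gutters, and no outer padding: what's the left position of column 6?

200 − 9·10 = 110; ÷10 gives c = 11 mm.
Each column+gutter stride is 21 mm; with no margin, 5 of them is 105 mm.

105 mm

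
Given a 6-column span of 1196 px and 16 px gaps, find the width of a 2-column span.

1196 − 5·16 = 1116; ÷6 gives c = 186 px.
2 columns plus 1 gap: 372 + 16 = 388 px.

388 px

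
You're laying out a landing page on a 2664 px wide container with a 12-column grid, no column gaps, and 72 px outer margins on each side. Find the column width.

Inside the margins: 2664 − 144 = 2520 px.
2520 / 12 = 210 px per column.

210 px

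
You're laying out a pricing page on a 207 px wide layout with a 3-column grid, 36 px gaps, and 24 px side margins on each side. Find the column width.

29 px

Subtract both margins: 207 − 2·24 = 159 px.
3c + 2·36 = 159 → 3c = 87 → c = 29 px.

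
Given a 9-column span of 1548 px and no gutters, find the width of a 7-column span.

1204 px

1548 / 9 = 172 px per column.
With no gutters, 7 columns span 7·172 = 1204 px.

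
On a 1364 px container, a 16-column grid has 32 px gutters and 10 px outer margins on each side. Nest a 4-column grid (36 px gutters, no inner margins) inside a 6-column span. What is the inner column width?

94 px

Outer content = 1364 − 2·10 = 1344 px.
1344 − 15·32 = 864; ÷16 gives c = 54 px.
6-column span = 6·54 + 5·32 = 484 px.
4d + 3·36 = 484 → 4d = 376 → d = 94 px.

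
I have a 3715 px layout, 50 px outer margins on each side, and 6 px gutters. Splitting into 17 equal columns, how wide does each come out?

Content width = 3715 − 2·50 = 3615 px.
Subtracting 16 gutters of 6 leaves 3519 for 17 columns, so c = 207 px.

207 px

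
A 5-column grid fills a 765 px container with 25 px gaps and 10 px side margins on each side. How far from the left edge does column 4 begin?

Inside the margins: 765 − 20 = 745 px.
5 columns + 4 gaps: 5c + 4·25 = 745.
5c = 745 − 100 = 645, so c = 129 px.
Each column+gutter stride is 154 px; 3 of them past the 10 px margin is 10 + 462 = 472 px.

472 px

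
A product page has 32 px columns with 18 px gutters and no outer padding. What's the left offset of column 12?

No margin, so column 12 starts at 11·(column + gutter) = 11·50 = 550 px.

550 px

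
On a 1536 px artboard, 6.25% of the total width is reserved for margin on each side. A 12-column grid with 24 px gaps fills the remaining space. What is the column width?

90 px

Each margin = 6.25% of 1536 = 96 px; content = 1536 − 2·96 = 1344 px.
12c + 11·24 = 1344 → 12c = 1080 → c = 90 px.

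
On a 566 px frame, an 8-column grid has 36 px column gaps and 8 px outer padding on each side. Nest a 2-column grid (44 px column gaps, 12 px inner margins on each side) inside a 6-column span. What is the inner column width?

Inside the margins: 566 − 16 = 550 px.
Subtracting 7 column gaps of 36 leaves 298 for 8 columns, so c = 37.25 px.
Span of 6: 6·37.25 + 5·36 = 223.5 + 180 = 403.5 px.
Inner content = 403.5 − 2·12 = 379.5 px.
Subtracting 1 column gap of 44 leaves 335.5 for 2 columns, so d = 167.75 px.

167.75 px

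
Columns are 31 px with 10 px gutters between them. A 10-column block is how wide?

400 px

10 columns plus 9 gutters: 310 + 90 = 400 px.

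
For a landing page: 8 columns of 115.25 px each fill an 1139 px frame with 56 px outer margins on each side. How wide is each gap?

15 px

Inside the margins: 1139 − 112 = 1027 px.
8·115.25 + 7g = 1027 → 7g = 105 → g = 15 px.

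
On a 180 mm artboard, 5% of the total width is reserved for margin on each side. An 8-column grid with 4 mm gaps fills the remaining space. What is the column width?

180 × (1 − 2·5%) = 180 × 90% = 162 mm for the columns.
162 − 7·4 = 134; ÷8 gives c = 16.75 mm.

16.75 mm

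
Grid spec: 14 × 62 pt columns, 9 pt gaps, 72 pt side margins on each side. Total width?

Adding margins, columns and gutters: 144 + 868 + 117 = 1129 pt.

1129 pt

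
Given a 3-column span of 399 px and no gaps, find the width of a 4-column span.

532 px

With no gaps, each column is 399/3 = 133 px.
With no gaps, 4 columns span 4·133 = 532 px.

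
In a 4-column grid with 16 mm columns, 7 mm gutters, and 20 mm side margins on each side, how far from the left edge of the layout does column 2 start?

43 mm

Each column+gutter stride is 23 mm; 1 of them past the 20 mm margin is 20 + 23 = 43 mm.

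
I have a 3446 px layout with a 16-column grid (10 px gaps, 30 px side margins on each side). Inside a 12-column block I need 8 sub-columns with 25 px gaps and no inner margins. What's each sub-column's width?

Inside the margins: 3446 − 60 = 3386 px.
3386 − 15·10 = 3236; ÷16 gives c = 202.25 px.
Span of 12: 12·202.25 + 11·10 = 2427 + 110 = 2537 px.
Subtracting 7 gaps of 25 leaves 2362 for 8 columns, so d = 295.25 px.

295.25 px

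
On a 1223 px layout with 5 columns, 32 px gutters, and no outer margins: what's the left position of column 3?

502 px

Subtracting 4 gutters of 32 leaves 1095 for 5 columns, so c = 219 px.
No margin, so column 3 starts at 2·(column + gutter) = 2·251 = 502 px.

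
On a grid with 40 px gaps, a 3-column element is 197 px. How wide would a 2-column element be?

118 px

3c + 2·40 = 197 → 3c = 117 → c = 39 px.
2-column span = 2·39 + 1·40 = 118 px.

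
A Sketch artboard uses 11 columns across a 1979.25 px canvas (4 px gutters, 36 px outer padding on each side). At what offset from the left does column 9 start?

1426 px

Inside the margins: 1979.25 − 72 = 1907.25 px.
11c + 10·4 = 1907.25 → 11c = 1867.25 → c = 169.75 px.
Each column+gutter stride is 173.75 px; 8 of them past the 36 px margin is 36 + 1390 = 1426 px.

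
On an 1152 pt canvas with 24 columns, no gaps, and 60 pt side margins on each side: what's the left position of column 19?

834 pt

Inside the margins: 1152 − 120 = 1032 pt.
With no gaps, each column is 1032/24 = 43 pt.
Before column 19: the margin + 18 columns + 18 gaps.
Offset = 60 + 18·(43 + 0) = 60 + 774 = 834 pt.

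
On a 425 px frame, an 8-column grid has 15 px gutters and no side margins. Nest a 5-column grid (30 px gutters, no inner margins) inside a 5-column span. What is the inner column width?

28 px

8c + 7·15 = 425 → 8c = 320 → c = 40 px.
Span of 5: 5·40 + 4·15 = 200 + 60 = 260 px.
Subtracting 4 gutters of 30 leaves 140 for 5 columns, so d = 28 px.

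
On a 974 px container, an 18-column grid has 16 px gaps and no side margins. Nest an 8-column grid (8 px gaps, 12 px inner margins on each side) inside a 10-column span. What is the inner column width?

974 − 17·16 = 702; ÷18 gives c = 39 px.
10-column span = 10·39 + 9·16 = 534 px.
Inner content = 534 − 2·12 = 510 px.
510 − 7·8 = 454; ÷8 gives d = 56.75 px.

56.75 px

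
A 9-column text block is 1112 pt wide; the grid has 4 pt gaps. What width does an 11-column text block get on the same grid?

Subtracting 8 gaps of 4 leaves 1080 for 9 columns, so c = 120 pt.
11 columns plus 10 gaps: 1320 + 40 = 1360 pt.

1360 pt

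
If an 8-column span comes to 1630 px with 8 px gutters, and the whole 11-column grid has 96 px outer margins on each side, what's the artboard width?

2436.25 px

8c + 7·8 = 1630 → 8c = 1574 → c = 196.75 px.
Artboard = 2·96 + 11·196.75 + 10·8 = 192 + 2164.25 + 80 = 2436.25 px.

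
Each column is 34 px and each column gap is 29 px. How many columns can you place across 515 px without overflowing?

k columns need k·34 + (k−1)·29 = k·63 − 29.
k·63 − 29 ≤ 515 → k ≤ 544 / 63 ≈ 8.63, so k = 8.

8 columns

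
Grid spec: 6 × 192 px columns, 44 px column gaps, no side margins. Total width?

1372 px

Container = 6·192 + 5·44 = 1152 + 220 = 1372 px.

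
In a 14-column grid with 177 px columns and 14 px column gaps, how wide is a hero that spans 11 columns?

11-column span = 11·177 + 10·14 = 2087 px.

2087 px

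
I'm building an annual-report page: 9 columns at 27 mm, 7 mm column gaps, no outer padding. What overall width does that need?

Total width: 9·27 + 8·7 = 299 mm.

299 mm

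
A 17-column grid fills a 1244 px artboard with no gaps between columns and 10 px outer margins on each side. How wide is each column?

72 px

Subtract both margins: 1244 − 2·10 = 1224 px.
17c = 1224 → c = 72 px.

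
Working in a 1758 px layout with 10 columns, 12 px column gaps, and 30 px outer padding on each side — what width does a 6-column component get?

1014 px

Inside the margins: 1758 − 60 = 1698 px.
10c + 9·12 = 1698 → 10c = 1590 → c = 159 px.
6-column span = 6·159 + 5·12 = 1014 px.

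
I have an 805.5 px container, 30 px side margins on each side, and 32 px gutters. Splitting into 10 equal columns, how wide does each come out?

Take off 60 px of margins, leaving 745.5 px.
745.5 − 9·32 = 457.5; ÷10 gives c = 45.75 px.

45.75 px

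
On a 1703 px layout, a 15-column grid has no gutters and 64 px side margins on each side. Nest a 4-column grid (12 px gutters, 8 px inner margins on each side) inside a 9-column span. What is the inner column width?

223.25 px

Take off 128 px of margins, leaving 1575 px.
15c = 1575 → c = 105 px.
9-column span = 9·105 = 945 px.
Inner content = 945 − 2·8 = 929 px.
929 − 3·12 = 893; ÷4 gives d = 223.25 px.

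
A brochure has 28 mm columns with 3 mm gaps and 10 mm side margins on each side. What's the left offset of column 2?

41 mm

Column 2 starts at margin + 1·(column + gutter) = 10 + 1·31 = 41 mm.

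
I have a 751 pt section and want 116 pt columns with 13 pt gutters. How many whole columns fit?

k columns need k·116 + (k−1)·13 = k·129 − 13.
k·129 − 13 ≤ 751 → k ≤ 764 / 129 ≈ 5.92, so k = 5.

5 columns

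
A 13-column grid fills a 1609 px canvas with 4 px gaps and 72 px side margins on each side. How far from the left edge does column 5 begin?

Subtract both margins: 1609 − 2·72 = 1465 px.
13 columns + 12 gaps: 13c + 12·4 = 1465.
13c = 1465 − 48 = 1417, so c = 109 px.
Column 5 starts at margin + 4·(column + gutter) = 72 + 4·113 = 524 px.

524 px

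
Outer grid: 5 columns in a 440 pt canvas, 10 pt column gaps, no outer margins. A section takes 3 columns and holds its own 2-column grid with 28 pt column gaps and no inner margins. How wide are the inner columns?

116 pt

Subtracting 4 column gaps of 10 leaves 400 for 5 columns, so c = 80 pt.
3-column span = 3·80 + 2·10 = 260 pt.
260 − 1·28 = 232; ÷2 gives d = 116 pt.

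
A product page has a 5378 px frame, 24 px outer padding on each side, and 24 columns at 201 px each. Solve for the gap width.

22 px

Subtract both margins: 5378 − 2·24 = 5330 px.
24·201 + 23g = 5330 → 23g = 506 → g = 22 px.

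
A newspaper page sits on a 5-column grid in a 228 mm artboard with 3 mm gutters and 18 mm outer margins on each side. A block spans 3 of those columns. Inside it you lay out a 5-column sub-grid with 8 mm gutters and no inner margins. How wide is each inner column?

16.4 mm

Outer content = 228 − 2·18 = 192 mm.
192 − 4·3 = 180; ÷5 gives c = 36 mm.
Span of 3: 3·36 + 2·3 = 108 + 6 = 114 mm.
Subtracting 4 gutters of 8 leaves 82 for 5 columns, so d = 16.4 mm.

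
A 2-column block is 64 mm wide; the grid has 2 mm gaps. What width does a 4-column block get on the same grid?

130 mm

Subtracting 1 gap of 2 leaves 62 for 2 columns, so c = 31 mm.
Span of 4: 4·31 + 3·2 = 124 + 6 = 130 mm.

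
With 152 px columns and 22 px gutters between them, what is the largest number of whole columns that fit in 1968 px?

11 columns

Each extra column adds 152 + 22 = 174 px.
(1968 + 22) / 174 = 11.44, so 11 columns fit.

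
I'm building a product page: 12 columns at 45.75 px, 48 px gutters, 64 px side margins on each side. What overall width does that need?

1205 px

Total width: 2·64 + 12·45.75 + 11·48 = 1205 px.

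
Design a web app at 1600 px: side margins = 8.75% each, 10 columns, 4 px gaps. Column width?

128.4 px

1600 × (1 − 2·8.75%) = 1600 × 82.5% = 1320 px for the columns.
Subtracting 9 gaps of 4 leaves 1284 for 10 columns, so c = 128.4 px.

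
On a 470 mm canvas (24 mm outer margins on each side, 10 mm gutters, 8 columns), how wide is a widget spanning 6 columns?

Take off 48 mm of margins, leaving 422 mm.
8 columns + 7 gutters: 8c + 7·10 = 422.
8c = 422 − 70 = 352, so c = 44 mm.
6-column span = 6·44 + 5·10 = 314 mm.

314 mm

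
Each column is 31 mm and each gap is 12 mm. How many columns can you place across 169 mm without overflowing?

k columns need k·31 + (k−1)·12 = k·43 − 12.
k·43 − 12 ≤ 169 → k ≤ 181 / 43 ≈ 4.21, so k = 4.

4 columns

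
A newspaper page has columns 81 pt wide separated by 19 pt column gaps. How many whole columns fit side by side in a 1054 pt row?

10 columns

Each extra column adds 81 + 19 = 100 pt.
(1054 + 19) / 100 = 10.73, so 10 columns fit.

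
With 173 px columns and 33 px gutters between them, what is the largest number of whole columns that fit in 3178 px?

15 columns

k columns need k·173 + (k−1)·33 = k·206 − 33.
k·206 − 33 ≤ 3178 → k ≤ 3211 / 206 ≈ 15.59, so k = 15.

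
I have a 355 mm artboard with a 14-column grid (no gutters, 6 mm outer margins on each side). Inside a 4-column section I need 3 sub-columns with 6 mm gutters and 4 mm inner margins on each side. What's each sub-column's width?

Inside the margins: 355 − 12 = 343 mm.
14c = 343 → c = 24.5 mm.
4-column span = 4·24.5 = 98 mm.
Inner content = 98 − 2·4 = 90 mm.
Subtracting 2 gutters of 6 leaves 78 for 3 columns, so d = 26 mm.

26 mm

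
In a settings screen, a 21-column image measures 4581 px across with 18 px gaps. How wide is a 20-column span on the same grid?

4362 px

Subtracting 20 gaps of 18 leaves 4221 for 21 columns, so c = 201 px.
20 columns plus 19 gaps: 4020 + 342 = 4362 px.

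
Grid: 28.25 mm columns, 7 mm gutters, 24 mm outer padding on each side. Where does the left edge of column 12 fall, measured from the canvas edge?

411.75 mm

Before column 12: the margin + 11 columns + 11 gutters.
Offset = 24 + 11·(28.25 + 7) = 24 + 387.75 = 411.75 mm.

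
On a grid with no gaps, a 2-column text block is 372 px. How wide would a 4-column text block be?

744 px

With no gaps, each column is 372/2 = 186 px.
4-column span = 4·186 = 744 px.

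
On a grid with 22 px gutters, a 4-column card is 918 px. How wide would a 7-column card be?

918 − 3·22 = 852; ÷4 gives c = 213 px.
7-column span = 7·213 + 6·22 = 1623 px.

1623 px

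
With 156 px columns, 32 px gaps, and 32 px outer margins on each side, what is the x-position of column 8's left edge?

1348 px

Column 8 starts at margin + 7·(column + gutter) = 32 + 7·188 = 1348 px.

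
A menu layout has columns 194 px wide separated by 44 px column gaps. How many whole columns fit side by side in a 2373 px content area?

10 columns

10 columns: 10·194 + 9·44 = 2336 px ≤ 2373.
11 columns: 2574 px > 2373. So 10.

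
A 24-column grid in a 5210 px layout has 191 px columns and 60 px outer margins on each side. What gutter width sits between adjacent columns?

22 px

Inside the margins: 5210 − 120 = 5090 px.
Columns use 4584 px, leaving 506 px across 23 gutters = 22 px each.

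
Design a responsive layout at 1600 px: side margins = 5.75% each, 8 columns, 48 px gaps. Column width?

135 px

Margins: 5.75% × 1600 = 92 px each, so content = 1600 − 184 = 1416 px.
Subtracting 7 gaps of 48 leaves 1080 for 8 columns, so c = 135 px.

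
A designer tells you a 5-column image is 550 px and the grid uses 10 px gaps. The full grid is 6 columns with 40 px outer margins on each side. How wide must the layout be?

742 px

550 − 4·10 = 510; ÷5 gives c = 102 px.
Adding margins, columns and gutters: 80 + 612 + 50 = 742 px.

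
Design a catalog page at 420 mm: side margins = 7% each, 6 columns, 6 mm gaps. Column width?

55.2 mm

Each margin = 7% of 420 = 29.4 mm; content = 420 − 2·29.4 = 361.2 mm.
Subtracting 5 gaps of 6 leaves 331.2 for 6 columns, so c = 55.2 mm.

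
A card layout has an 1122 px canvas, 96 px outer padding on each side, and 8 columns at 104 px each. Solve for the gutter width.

14 px

Inside the margins: 1122 − 192 = 930 px.
8 columns take 8·104 = 832 px; remaining 98 splits into 7 gutters.
g = 98 / 7 = 14 px.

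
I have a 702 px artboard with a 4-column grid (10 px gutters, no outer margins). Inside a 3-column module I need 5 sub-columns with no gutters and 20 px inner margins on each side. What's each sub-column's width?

4 columns + 3 gutters: 4c + 3·10 = 702.
4c = 702 − 30 = 672, so c = 168 px.
3 columns plus 2 gutters: 504 + 20 = 524 px.
Inner content = 524 − 2·20 = 484 px.
484 / 5 = 96.8 px per column.

96.8 px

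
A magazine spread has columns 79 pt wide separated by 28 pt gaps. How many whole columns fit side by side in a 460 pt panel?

4 columns: 4·79 + 3·28 = 400 pt ≤ 460.
5 columns: 507 pt > 460. So 4.

4 columns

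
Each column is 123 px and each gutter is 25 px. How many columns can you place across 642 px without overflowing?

k columns need k·123 + (k−1)·25 = k·148 − 25.
k·148 − 25 ≤ 642 → k ≤ 667 / 148 ≈ 4.51, so k = 4.

4 columns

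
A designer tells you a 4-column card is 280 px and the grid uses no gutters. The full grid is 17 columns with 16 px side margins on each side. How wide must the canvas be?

1222 px

4c = 280 → c = 70 px.
Total width: 2·16 + 17·70 = 1222 px.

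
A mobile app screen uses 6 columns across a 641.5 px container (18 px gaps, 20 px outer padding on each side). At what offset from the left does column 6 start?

536.25 px

Subtract both margins: 641.5 − 2·20 = 601.5 px.
6c + 5·18 = 601.5 → 6c = 511.5 → c = 85.25 px.
Each column+gutter stride is 103.25 px; 5 of them past the 20 px margin is 20 + 516.25 = 536.25 px.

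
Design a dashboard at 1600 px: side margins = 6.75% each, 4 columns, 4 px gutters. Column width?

343 px

Margins: 6.75% × 1600 = 108 px each, so content = 1600 − 216 = 1384 px.
4c + 3·4 = 1384 → 4c = 1372 → c = 343 px.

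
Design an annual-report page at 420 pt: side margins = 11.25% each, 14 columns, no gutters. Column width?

Margins: 11.25% × 420 = 47.25 pt each, so content = 420 − 94.5 = 325.5 pt.
325.5 / 14 = 23.25 pt per column.

23.25 pt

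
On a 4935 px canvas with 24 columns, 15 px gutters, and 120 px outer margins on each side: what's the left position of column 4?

708.75 px

Inside the margins: 4935 − 240 = 4695 px.
24 columns + 23 gutters: 24c + 23·15 = 4695.
24c = 4695 − 345 = 4350, so c = 181.25 px.
Each column+gutter stride is 196.25 px; 3 of them past the 120 px margin is 120 + 588.75 = 708.75 px.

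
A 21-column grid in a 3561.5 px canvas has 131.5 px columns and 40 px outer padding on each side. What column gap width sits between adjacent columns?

36 px

Take off 80 px of margins, leaving 3481.5 px.
21 columns take 21·131.5 = 2761.5 px; remaining 720 splits into 20 column gaps.
g = 720 / 20 = 36 px.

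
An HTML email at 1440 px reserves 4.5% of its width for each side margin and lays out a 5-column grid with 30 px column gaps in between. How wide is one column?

1440 × (1 − 2·4.5%) = 1440 × 91% = 1310.4 px for the columns.
5 columns + 4 column gaps: 5c + 4·30 = 1310.4.
5c = 1310.4 − 120 = 1190.4, so c = 238.08 px.

238.08 px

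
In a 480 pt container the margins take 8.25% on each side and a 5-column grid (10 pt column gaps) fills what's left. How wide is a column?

72.16 pt

Each margin = 8.25% of 480 = 39.6 pt; content = 480 − 2·39.6 = 400.8 pt.
400.8 − 4·10 = 360.8; ÷5 gives c = 72.16 pt.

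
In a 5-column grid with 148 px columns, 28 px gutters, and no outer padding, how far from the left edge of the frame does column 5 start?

Each column+gutter stride is 176 px; with no margin, 4 of them is 704 px.

704 px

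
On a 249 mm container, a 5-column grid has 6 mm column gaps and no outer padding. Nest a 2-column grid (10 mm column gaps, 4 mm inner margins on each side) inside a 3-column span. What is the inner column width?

5c + 4·6 = 249 → 5c = 225 → c = 45 mm.
3-column span = 3·45 + 2·6 = 147 mm.
Inner content = 147 − 2·4 = 139 mm.
139 − 1·10 = 129; ÷2 gives d = 64.5 mm.

64.5 mm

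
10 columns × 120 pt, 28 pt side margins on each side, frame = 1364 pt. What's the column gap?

Subtract both margins: 1364 − 2·28 = 1308 pt.
Columns use 1200 pt, leaving 108 pt across 9 column gaps = 12 pt each.

12 pt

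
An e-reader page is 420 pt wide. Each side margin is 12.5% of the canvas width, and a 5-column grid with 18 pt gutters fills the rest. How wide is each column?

48.6 pt

420 × (1 − 2·12.5%) = 420 × 75% = 315 pt for the columns.
Subtracting 4 gutters of 18 leaves 243 for 5 columns, so c = 48.6 pt.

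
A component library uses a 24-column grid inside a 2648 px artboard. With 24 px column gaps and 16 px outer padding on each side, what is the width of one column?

86 px

Take off 32 px of margins, leaving 2616 px.
2616 − 23·24 = 2064; ÷24 gives c = 86 px.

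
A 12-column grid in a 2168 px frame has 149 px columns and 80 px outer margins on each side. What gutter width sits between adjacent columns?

20 px

Content width = 2168 − 2·80 = 2008 px.
12·149 + 11g = 2008 → 11g = 220 → g = 20 px.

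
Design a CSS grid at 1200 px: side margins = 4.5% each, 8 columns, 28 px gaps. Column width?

112 px

1200 × (1 − 2·4.5%) = 1200 × 91% = 1092 px for the columns.
1092 − 7·28 = 896; ÷8 gives c = 112 px.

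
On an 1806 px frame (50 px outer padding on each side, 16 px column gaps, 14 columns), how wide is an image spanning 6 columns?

Subtract both margins: 1806 − 2·50 = 1706 px.
14c + 13·16 = 1706 → 14c = 1498 → c = 107 px.
6-column span = 6·107 + 5·16 = 722 px.

722 px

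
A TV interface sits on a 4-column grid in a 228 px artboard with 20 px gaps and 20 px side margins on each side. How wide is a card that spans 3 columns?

Inside the margins: 228 − 40 = 188 px.
188 − 3·20 = 128; ÷4 gives c = 32 px.
Span of 3: 3·32 + 2·20 = 96 + 40 = 136 px.

136 px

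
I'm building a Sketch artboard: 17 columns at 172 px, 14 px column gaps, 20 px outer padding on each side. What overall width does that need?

3188 px

Container = 2·20 + 17·172 + 16·14 = 40 + 2924 + 224 = 3188 px.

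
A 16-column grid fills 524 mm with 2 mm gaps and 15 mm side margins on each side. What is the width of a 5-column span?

153 mm

Subtract both margins: 524 − 2·15 = 494 mm.
494 − 15·2 = 464; ÷16 gives c = 29 mm.
Span of 5: 5·29 + 4·2 = 145 + 8 = 153 mm.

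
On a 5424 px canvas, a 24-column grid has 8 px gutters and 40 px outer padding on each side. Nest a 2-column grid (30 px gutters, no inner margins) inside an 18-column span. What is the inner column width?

Inside the margins: 5424 − 80 = 5344 px.
24c + 23·8 = 5344 → 24c = 5160 → c = 215 px.
Span of 18: 18·215 + 17·8 = 3870 + 136 = 4006 px.
2 columns + 1 gutter: 2d + 1·30 = 4006.
2d = 4006 − 30 = 3976, so d = 1988 px.

1988 px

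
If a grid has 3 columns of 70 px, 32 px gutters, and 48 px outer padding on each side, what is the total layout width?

Adding margins, columns and gutters: 96 + 210 + 64 = 370 px.

370 px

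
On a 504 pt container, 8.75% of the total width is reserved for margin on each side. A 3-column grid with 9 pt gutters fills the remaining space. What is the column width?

504 × (1 − 2·8.75%) = 504 × 82.5% = 415.8 pt for the columns.
3c + 2·9 = 415.8 → 3c = 397.8 → c = 132.6 pt.

132.6 pt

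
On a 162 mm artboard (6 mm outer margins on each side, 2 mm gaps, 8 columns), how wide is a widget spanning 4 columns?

Take off 12 mm of margins, leaving 150 mm.
8 columns + 7 gaps: 8c + 7·2 = 150.
8c = 150 − 14 = 136, so c = 17 mm.
4-column span = 4·17 + 3·2 = 74 mm.

74 mm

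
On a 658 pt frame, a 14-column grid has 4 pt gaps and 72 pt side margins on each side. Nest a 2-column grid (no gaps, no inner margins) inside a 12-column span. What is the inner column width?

220 pt

Outer content = 658 − 2·72 = 514 pt.
Subtracting 13 gaps of 4 leaves 462 for 14 columns, so c = 33 pt.
12-column span = 12·33 + 11·4 = 440 pt.
2d = 440 → d = 220 pt.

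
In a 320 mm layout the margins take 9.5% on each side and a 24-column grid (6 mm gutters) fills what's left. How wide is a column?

Margins: 9.5% × 320 = 30.4 mm each, so content = 320 − 60.8 = 259.2 mm.
24c + 23·6 = 259.2 → 24c = 121.2 → c = 5.05 mm.

5.05 mm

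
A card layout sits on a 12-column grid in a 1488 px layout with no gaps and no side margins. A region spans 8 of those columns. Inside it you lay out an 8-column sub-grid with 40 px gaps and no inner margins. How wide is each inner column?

With no gaps, each column is 1488/12 = 124 px.
With no gaps, 8 columns span 8·124 = 992 px.
8d + 7·40 = 992 → 8d = 712 → d = 89 px.

89 px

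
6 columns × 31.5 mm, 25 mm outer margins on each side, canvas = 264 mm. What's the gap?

5 mm

Content width = 264 − 2·25 = 214 mm.
6·31.5 + 5g = 214 → 5g = 25 → g = 5 mm.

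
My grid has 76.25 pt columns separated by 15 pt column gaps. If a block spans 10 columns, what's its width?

10-column span = 10·76.25 + 9·15 = 897.5 pt.

897.5 pt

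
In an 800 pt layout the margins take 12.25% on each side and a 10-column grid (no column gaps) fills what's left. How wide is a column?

60.4 pt

800 × (1 − 2·12.25%) = 800 × 75.5% = 604 pt for the columns.
With no column gaps, each column is 604/10 = 60.4 pt.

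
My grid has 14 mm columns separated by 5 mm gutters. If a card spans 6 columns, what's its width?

109 mm

6 columns plus 5 gutters: 84 + 25 = 109 mm.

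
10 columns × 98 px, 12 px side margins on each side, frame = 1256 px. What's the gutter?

Inside the margins: 1256 − 24 = 1232 px.
Columns use 980 px, leaving 252 px across 9 gutters = 28 px each.

28 px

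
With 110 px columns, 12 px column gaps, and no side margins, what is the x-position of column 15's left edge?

1708 px

Before column 15: 14 columns + 14 column gaps.
Offset = 14·(110 + 12) = 14·122 = 1708 px.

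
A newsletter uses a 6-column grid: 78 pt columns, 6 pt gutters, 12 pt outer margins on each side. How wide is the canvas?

522 pt

Total width: 2·12 + 6·78 + 5·6 = 522 pt.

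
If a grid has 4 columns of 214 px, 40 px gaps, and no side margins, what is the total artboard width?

Artboard = 4·214 + 3·40 = 856 + 120 = 976 px.

976 px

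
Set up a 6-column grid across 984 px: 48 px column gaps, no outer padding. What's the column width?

6c + 5·48 = 984 → 6c = 744 → c = 124 px.

124 px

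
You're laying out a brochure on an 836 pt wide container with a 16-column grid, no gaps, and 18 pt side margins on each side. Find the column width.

50 pt

Take off 36 pt of margins, leaving 800 pt.
800 / 16 = 50 pt per column.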